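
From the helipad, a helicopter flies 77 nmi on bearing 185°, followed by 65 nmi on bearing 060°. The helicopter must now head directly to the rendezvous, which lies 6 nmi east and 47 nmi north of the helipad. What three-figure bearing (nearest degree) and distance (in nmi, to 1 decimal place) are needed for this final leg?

334°, 101.1 nmi

Leg 1 (185°, 77 nmi): east 77 sin 185° = -6.71, north 77 cos 185° = -76.71
Leg 2 (060°, 65 nmi): east 65 sin 60° = 56.29, north 65 cos 60° = 32.50
Current position: (49.58, -44.21). Target: (6, 47). Remaining: Δeast = -43.58, Δnorth = 91.21.
Bearing = atan2(-43.58, 91.21) mod 360° = 334.46°; distance = √((-43.58)² + (91.21)²) = 101.084 nmi.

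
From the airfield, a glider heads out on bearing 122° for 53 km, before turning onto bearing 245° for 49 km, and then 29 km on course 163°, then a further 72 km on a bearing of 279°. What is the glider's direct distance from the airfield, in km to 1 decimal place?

Leg 1 (122°, 53 km): east 53 sin 122° = 44.95, north 53 cos 122° = -28.09
Leg 2 (245°, 49 km): east 49 sin 245° = -44.41, north 49 cos 245° = -20.71
Leg 3 (163°, 29 km): east 29 sin 163° = 8.48, north 29 cos 163° = -27.73
Leg 4 (279°, 72 km): east 72 sin 279° = -71.11, north 72 cos 279° = 11.26
Net: -62.10 east, -65.26 north. Distance = √((-62.10)² + (-65.26)²) = 90.086 km.

90.1 km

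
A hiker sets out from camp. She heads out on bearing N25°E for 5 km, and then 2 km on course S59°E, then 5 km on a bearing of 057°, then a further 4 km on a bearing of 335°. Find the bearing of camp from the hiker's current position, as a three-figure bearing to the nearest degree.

213°

Leg 1 (N25°E, 5 km): east 5 sin 25° = 2.11, north 5 cos 25° = 4.53
Leg 2 (S59°E, 2 km): east 2 sin 121° = 1.71, north 2 cos 121° = -1.03
Leg 3 (057°, 5 km): east 5 sin 57° = 4.19, north 5 cos 57° = 2.72
Leg 4 (335°, 4 km): east 4 sin 335° = -1.69, north 4 cos 335° = 3.63
Net displacement: 6.33 east, 9.85 north. Direction back to start is (-6.33, -9.85): bearing = atan2(-6.33, -9.85) mod 360° = 212.73° ≈ 213°.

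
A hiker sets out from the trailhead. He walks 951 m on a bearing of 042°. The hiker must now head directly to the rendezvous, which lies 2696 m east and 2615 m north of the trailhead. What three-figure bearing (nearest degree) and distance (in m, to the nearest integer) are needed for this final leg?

Leg 1 (042°, 951 m): east 951 sin 42° = 636.34, north 951 cos 42° = 706.73
Current position: (636.34, 706.73). Target: (2696, 2615). Remaining: Δeast = 2059.66, Δnorth = 1908.27.
Bearing = atan2(2059.66, 1908.27) mod 360° = 47.18°; distance = √((2059.66)² + (1908.27)²) = 2807.789 m.

047°, 2808 m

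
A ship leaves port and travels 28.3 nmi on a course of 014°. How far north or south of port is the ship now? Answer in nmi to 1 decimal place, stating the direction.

Leg 1 (014°, 28.3 nmi): east 28.3 sin 14° = 6.85, north 28.3 cos 14° = 27.46
Net north component: 27.46 nmi.

27.5 nmi north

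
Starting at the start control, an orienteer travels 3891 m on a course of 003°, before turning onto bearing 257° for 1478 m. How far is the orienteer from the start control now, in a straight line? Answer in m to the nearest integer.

3762 m

Leg 1 (003°, 3891 m): east 3891 sin 3° = 203.64, north 3891 cos 3° = 3885.67
Leg 2 (257°, 1478 m): east 1478 sin 257° = -1440.12, north 1478 cos 257° = -332.48
Net: -1236.48 east, 3553.19 north. Distance = √((-1236.48)² + (3553.19)²) = 3762.186 m.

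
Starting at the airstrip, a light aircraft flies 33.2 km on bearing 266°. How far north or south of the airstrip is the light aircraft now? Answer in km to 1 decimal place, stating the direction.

Leg 1 (266°, 33.2 km): east 33.2 sin 266° = -33.12, north 33.2 cos 266° = -2.32
Net north component: -2.32 km.

2.3 km south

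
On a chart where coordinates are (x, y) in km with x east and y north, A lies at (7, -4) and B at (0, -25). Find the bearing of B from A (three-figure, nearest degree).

198°

Δeast = 0 − 7 = -7.00; Δnorth = -25 − -4 = -21.00.
Bearing = atan2(Δeast, Δnorth) mod 360° = 198.43° ≈ 198°.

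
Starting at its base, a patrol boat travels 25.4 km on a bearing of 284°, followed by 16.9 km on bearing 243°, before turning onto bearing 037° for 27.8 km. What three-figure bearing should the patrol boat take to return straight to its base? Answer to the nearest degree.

Leg 1 (284°, 25.4 km): east 25.4 sin 284° = -24.65, north 25.4 cos 284° = 6.14
Leg 2 (243°, 16.9 km): east 16.9 sin 243° = -15.06, north 16.9 cos 243° = -7.67
Leg 3 (037°, 27.8 km): east 27.8 sin 37° = 16.73, north 27.8 cos 37° = 22.20
Net displacement: -22.97 east, 20.67 north. Direction back to start is (22.97, -20.67): bearing = atan2(22.97, -20.67) mod 360° = 131.99° ≈ 132°.

132°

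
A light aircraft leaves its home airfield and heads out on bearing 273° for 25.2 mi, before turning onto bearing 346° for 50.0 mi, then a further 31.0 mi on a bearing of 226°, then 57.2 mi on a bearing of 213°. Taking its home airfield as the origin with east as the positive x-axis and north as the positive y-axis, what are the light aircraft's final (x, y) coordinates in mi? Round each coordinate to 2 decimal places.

Leg 1 (273°, 25.2 mi): east 25.2 sin 273° = -25.17, north 25.2 cos 273° = 1.32
Leg 2 (346°, 50.0 mi): east 50.0 sin 346° = -12.10, north 50.0 cos 346° = 48.51
Leg 3 (226°, 31.0 mi): east 31.0 sin 226° = -22.30, north 31.0 cos 226° = -21.53
Leg 4 (213°, 57.2 mi): east 57.2 sin 213° = -31.15, north 57.2 cos 213° = -47.97
Summing: -90.71 mi east, -19.67 mi north → (-90.71, -19.67).

(-90.71, -19.67)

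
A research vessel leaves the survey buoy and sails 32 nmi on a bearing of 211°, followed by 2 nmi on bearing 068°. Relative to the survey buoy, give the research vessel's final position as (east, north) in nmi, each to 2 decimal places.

Leg 1 (211°, 32 nmi): east 32 sin 211° = -16.48, north 32 cos 211° = -27.43
Leg 2 (068°, 2 nmi): east 2 sin 68° = 1.85, north 2 cos 68° = 0.75
Summing: -14.63 nmi east, -26.68 nmi north → (-14.63, -26.68).

(-14.63, -26.68)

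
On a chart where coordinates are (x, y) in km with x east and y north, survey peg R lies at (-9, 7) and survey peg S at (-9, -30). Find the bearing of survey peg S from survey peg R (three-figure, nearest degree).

Δeast = -9 − -9 = 0.00; Δnorth = -30 − 7 = -37.00.
Bearing = atan2(Δeast, Δnorth) mod 360° = 180.00° ≈ 180°.

180°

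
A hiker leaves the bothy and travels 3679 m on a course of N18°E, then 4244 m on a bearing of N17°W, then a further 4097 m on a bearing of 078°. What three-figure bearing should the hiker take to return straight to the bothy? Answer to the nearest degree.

Leg 1 (N18°E, 3679 m): east 3679 sin 18° = 1136.87, north 3679 cos 18° = 3498.94
Leg 2 (N17°W, 4244 m): east 4244 sin 343° = -1240.83, north 4244 cos 343° = 4058.56
Leg 3 (078°, 4097 m): east 4097 sin 78° = 4007.47, north 4097 cos 78° = 851.81
Net displacement: 3903.52 east, 8409.31 north. Direction back to start is (-3903.52, -8409.31): bearing = atan2(-3903.52, -8409.31) mod 360° = 204.90° ≈ 205°.

205°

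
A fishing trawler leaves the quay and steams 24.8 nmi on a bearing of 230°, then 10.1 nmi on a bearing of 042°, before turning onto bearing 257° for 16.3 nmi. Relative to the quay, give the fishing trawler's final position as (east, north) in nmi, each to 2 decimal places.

(-28.12, -12.10)

Leg 1 (230°, 24.8 nmi): east 24.8 sin 230° = -19.00, north 24.8 cos 230° = -15.94
Leg 2 (042°, 10.1 nmi): east 10.1 sin 42° = 6.76, north 10.1 cos 42° = 7.51
Leg 3 (257°, 16.3 nmi): east 16.3 sin 257° = -15.88, north 16.3 cos 257° = -3.67
Summing: -28.12 nmi east, -12.10 nmi north → (-28.12, -12.10).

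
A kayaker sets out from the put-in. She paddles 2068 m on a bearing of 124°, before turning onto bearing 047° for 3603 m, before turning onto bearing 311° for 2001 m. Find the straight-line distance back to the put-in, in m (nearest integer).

Leg 1 (124°, 2068 m): east 2068 sin 124° = 1714.45, north 2068 cos 124° = -1156.41
Leg 2 (047°, 3603 m): east 3603 sin 47° = 2635.07, north 3603 cos 47° = 2457.24
Leg 3 (311°, 2001 m): east 2001 sin 311° = -1510.17, north 2001 cos 311° = 1312.77
Net: 2839.34 east, 2613.60 north. Distance = √((2839.34)² + (2613.60)²) = 3859.118 m.

3859 m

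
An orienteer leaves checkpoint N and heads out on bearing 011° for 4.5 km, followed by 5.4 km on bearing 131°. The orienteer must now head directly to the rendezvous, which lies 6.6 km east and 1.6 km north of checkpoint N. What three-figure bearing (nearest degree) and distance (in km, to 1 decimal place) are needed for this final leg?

Leg 1 (011°, 4.5 km): east 4.5 sin 11° = 0.86, north 4.5 cos 11° = 4.42
Leg 2 (131°, 5.4 km): east 5.4 sin 131° = 4.08, north 5.4 cos 131° = -3.54
Current position: (4.93, 0.87). Target: (6.6, 1.6). Remaining: Δeast = 1.67, Δnorth = 0.73.
Bearing = atan2(1.67, 0.73) mod 360° = 66.47°; distance = √((1.67)² + (0.73)²) = 1.817 km.

066°, 1.8 km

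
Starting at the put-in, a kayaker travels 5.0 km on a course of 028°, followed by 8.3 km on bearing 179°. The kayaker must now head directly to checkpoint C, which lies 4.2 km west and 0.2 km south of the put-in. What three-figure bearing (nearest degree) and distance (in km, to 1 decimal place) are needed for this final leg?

Leg 1 (028°, 5.0 km): east 5.0 sin 28° = 2.35, north 5.0 cos 28° = 4.41
Leg 2 (179°, 8.3 km): east 8.3 sin 179° = 0.14, north 8.3 cos 179° = -8.30
Current position: (2.49, -3.88). Target: (-4.2, -0.2). Remaining: Δeast = -6.69, Δnorth = 3.68.
Bearing = atan2(-6.69, 3.68) mod 360° = 298.83°; distance = √((-6.69)² + (3.68)²) = 7.639 km.

299°, 7.6 km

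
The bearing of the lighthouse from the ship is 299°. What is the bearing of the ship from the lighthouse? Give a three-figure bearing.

Back-bearing = 299° − 180° = 119°.

119°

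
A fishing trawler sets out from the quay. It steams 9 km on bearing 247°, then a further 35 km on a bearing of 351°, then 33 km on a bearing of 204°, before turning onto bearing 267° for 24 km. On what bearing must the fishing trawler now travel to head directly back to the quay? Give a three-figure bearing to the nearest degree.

090°

Leg 1 (247°, 9 km): east 9 sin 247° = -8.28, north 9 cos 247° = -3.52
Leg 2 (351°, 35 km): east 35 sin 351° = -5.48, north 35 cos 351° = 34.57
Leg 3 (204°, 33 km): east 33 sin 204° = -13.42, north 33 cos 204° = -30.15
Leg 4 (267°, 24 km): east 24 sin 267° = -23.97, north 24 cos 267° = -1.26
Net displacement: -51.15 east, -0.35 north. Direction back to start is (51.15, 0.35): bearing = atan2(51.15, 0.35) mod 360° = 89.61° ≈ 090°.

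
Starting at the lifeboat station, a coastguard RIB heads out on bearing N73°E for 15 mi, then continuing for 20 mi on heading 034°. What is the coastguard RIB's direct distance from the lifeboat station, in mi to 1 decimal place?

33.0 mi

Leg 1 (N73°E, 15 mi): east 15 sin 73° = 14.34, north 15 cos 73° = 4.39
Leg 2 (034°, 20 mi): east 20 sin 34° = 11.18, north 20 cos 34° = 16.58
Net: 25.53 east, 20.97 north. Distance = √((25.53)² + (20.97)²) = 33.035 mi.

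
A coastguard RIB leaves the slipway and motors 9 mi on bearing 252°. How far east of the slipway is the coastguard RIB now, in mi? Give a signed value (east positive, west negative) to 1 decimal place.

Leg 1 (252°, 9 mi): east 9 sin 252° = -8.56, north 9 cos 252° = -2.78
Net east component: -8.56 mi.

-8.6 mi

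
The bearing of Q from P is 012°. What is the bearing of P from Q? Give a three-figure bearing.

Back-bearing = 012° + 180° = 192°.

192°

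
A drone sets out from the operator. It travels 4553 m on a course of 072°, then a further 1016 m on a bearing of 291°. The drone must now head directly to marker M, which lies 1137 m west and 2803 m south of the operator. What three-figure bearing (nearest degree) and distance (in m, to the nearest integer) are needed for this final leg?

Leg 1 (072°, 4553 m): east 4553 sin 72° = 4330.16, north 4553 cos 72° = 1406.95
Leg 2 (291°, 1016 m): east 1016 sin 291° = -948.52, north 1016 cos 291° = 364.10
Current position: (3381.64, 1771.06). Target: (-1137, -2803). Remaining: Δeast = -4518.64, Δnorth = -4574.06.
Bearing = atan2(-4518.64, -4574.06) mod 360° = 224.65°; distance = √((-4518.64)² + (-4574.06)²) = 6429.628 m.

225°, 6430 m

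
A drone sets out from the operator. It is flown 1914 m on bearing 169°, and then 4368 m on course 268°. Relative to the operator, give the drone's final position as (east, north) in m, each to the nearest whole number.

Leg 1 (169°, 1914 m): east 1914 sin 169° = 365.21, north 1914 cos 169° = -1878.83
Leg 2 (268°, 4368 m): east 4368 sin 268° = -4365.34, north 4368 cos 268° = -152.44
Summing: -4000.13 m east, -2031.28 m north → (-4000, -2031).

(-4000, -2031)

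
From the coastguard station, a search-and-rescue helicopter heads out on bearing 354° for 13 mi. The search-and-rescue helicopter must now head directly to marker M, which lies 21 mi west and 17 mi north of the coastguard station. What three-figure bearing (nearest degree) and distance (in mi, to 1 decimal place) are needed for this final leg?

282°, 20.1 mi

Leg 1 (354°, 13 mi): east 13 sin 354° = -1.36, north 13 cos 354° = 12.93
Current position: (-1.36, 12.93). Target: (-21, 17). Remaining: Δeast = -19.64, Δnorth = 4.07.
Bearing = atan2(-19.64, 4.07) mod 360° = 281.71°; distance = √((-19.64)² + (4.07)²) = 20.059 mi.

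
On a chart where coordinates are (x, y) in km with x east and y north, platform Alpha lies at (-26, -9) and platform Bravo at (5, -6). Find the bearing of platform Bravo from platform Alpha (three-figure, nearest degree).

Δeast = 5 − -26 = 31.00; Δnorth = -6 − -9 = 3.00.
Bearing = atan2(Δeast, Δnorth) mod 360° = 84.47° ≈ 084°.

084°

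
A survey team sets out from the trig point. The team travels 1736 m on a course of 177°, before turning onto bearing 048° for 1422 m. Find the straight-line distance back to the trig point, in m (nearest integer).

Leg 1 (177°, 1736 m): east 1736 sin 177° = 90.86, north 1736 cos 177° = -1733.62
Leg 2 (048°, 1422 m): east 1422 sin 48° = 1056.75, north 1422 cos 48° = 951.50
Net: 1147.61 east, -782.12 north. Distance = √((1147.61)² + (-782.12)²) = 1388.780 m.

1389 m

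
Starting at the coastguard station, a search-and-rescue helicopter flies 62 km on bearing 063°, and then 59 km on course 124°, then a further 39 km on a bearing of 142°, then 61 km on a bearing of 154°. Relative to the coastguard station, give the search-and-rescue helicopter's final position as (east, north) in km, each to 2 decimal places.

Leg 1 (063°, 62 km): east 62 sin 63° = 55.24, north 62 cos 63° = 28.15
Leg 2 (124°, 59 km): east 59 sin 124° = 48.91, north 59 cos 124° = -32.99
Leg 3 (142°, 39 km): east 39 sin 142° = 24.01, north 39 cos 142° = -30.73
Leg 4 (154°, 61 km): east 61 sin 154° = 26.74, north 61 cos 154° = -54.83
Summing: 154.91 km east, -90.40 km north → (154.91, -90.40).

(154.91, -90.40)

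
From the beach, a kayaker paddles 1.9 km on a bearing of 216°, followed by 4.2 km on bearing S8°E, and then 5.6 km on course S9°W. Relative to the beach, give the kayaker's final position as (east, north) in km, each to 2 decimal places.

(-1.41, -11.23)

Leg 1 (216°, 1.9 km): east 1.9 sin 216° = -1.12, north 1.9 cos 216° = -1.54
Leg 2 (S8°E, 4.2 km): east 4.2 sin 172° = 0.58, north 4.2 cos 172° = -4.16
Leg 3 (S9°W, 5.6 km): east 5.6 sin 189° = -0.88, north 5.6 cos 189° = -5.53
Summing: -1.41 km east, -11.23 km north → (-1.41, -11.23).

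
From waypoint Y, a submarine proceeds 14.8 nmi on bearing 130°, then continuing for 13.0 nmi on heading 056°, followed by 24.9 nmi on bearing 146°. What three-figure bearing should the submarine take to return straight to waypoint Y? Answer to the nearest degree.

Leg 1 (130°, 14.8 nmi): east 14.8 sin 130° = 11.34, north 14.8 cos 130° = -9.51
Leg 2 (056°, 13.0 nmi): east 13.0 sin 56° = 10.78, north 13.0 cos 56° = 7.27
Leg 3 (146°, 24.9 nmi): east 24.9 sin 146° = 13.92, north 24.9 cos 146° = -20.64
Net displacement: 36.04 east, -22.89 north. Direction back to start is (-36.04, 22.89): bearing = atan2(-36.04, 22.89) mod 360° = 302.42° ≈ 302°.

302°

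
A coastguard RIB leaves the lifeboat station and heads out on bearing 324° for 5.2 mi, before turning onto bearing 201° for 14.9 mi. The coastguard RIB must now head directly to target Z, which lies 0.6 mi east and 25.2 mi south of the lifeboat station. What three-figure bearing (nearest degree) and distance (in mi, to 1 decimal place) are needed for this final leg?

150°, 17.9 mi

Leg 1 (324°, 5.2 mi): east 5.2 sin 324° = -3.06, north 5.2 cos 324° = 4.21
Leg 2 (201°, 14.9 mi): east 14.9 sin 201° = -5.34, north 14.9 cos 201° = -13.91
Current position: (-8.40, -9.70). Target: (0.6, -25.2). Remaining: Δeast = 9.00, Δnorth = -15.50.
Bearing = atan2(9.00, -15.50) mod 360° = 149.86°; distance = √((9.00)² + (-15.50)²) = 17.919 mi.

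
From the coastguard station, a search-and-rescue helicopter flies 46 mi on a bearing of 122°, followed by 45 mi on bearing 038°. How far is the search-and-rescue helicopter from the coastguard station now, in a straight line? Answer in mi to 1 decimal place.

67.6 mi

Leg 1 (122°, 46 mi): east 46 sin 122° = 39.01, north 46 cos 122° = -24.38
Leg 2 (038°, 45 mi): east 45 sin 38° = 27.70, north 45 cos 38° = 35.46
Net: 66.71 east, 11.08 north. Distance = √((66.71)² + (11.08)²) = 67.629 mi.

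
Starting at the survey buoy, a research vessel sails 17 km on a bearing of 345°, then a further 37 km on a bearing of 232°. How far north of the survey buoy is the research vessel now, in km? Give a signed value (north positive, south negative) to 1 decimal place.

-6.4 km

Leg 1 (345°, 17 km): east 17 sin 345° = -4.40, north 17 cos 345° = 16.42
Leg 2 (232°, 37 km): east 37 sin 232° = -29.16, north 37 cos 232° = -22.78
Net north component: -6.36 km.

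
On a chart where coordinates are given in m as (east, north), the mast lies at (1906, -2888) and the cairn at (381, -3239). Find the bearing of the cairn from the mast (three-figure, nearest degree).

Δeast = 381 − 1906 = -1525.00; Δnorth = -3239 − -2888 = -351.00.
Bearing = atan2(Δeast, Δnorth) mod 360° = 257.04° ≈ 257°.

257°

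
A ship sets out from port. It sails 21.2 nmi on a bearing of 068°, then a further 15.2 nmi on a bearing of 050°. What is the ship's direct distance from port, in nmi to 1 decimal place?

36.0 nmi

Leg 1 (068°, 21.2 nmi): east 21.2 sin 68° = 19.66, north 21.2 cos 68° = 7.94
Leg 2 (050°, 15.2 nmi): east 15.2 sin 50° = 11.64, north 15.2 cos 50° = 9.77
Net: 31.30 east, 17.71 north. Distance = √((31.30)² + (17.71)²) = 35.964 nmi.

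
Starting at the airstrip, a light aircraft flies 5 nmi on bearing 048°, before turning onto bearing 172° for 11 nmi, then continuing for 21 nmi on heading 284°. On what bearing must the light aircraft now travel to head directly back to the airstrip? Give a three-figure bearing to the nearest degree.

081°

Leg 1 (048°, 5 nmi): east 5 sin 48° = 3.72, north 5 cos 48° = 3.35
Leg 2 (172°, 11 nmi): east 11 sin 172° = 1.53, north 11 cos 172° = -10.89
Leg 3 (284°, 21 nmi): east 21 sin 284° = -20.38, north 21 cos 284° = 5.08
Net displacement: -15.13 east, -2.47 north. Direction back to start is (15.13, 2.47): bearing = atan2(15.13, 2.47) mod 360° = 80.74° ≈ 081°.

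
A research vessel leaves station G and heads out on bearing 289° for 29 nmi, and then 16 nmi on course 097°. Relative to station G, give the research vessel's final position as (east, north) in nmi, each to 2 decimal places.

Leg 1 (289°, 29 nmi): east 29 sin 289° = -27.42, north 29 cos 289° = 9.44
Leg 2 (097°, 16 nmi): east 16 sin 97° = 15.88, north 16 cos 97° = -1.95
Summing: -11.54 nmi east, 7.49 nmi north → (-11.54, 7.49).

(-11.54, 7.49)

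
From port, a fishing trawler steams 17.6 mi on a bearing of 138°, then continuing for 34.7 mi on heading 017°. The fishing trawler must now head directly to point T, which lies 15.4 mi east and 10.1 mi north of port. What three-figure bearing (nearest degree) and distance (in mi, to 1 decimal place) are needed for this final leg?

Leg 1 (138°, 17.6 mi): east 17.6 sin 138° = 11.78, north 17.6 cos 138° = -13.08
Leg 2 (017°, 34.7 mi): east 34.7 sin 17° = 10.15, north 34.7 cos 17° = 33.18
Current position: (21.92, 20.10). Target: (15.4, 10.1). Remaining: Δeast = -6.52, Δnorth = -10.00.
Bearing = atan2(-6.52, -10.00) mod 360° = 213.10°; distance = √((-6.52)² + (-10.00)²) = 11.943 mi.

213°, 11.9 mi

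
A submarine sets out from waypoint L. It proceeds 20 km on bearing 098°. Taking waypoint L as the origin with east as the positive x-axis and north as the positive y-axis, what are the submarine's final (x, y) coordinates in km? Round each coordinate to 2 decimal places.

(19.81, -2.78)

Leg 1 (098°, 20 km): east 20 sin 98° = 19.81, north 20 cos 98° = -2.78
Summing: 19.81 km east, -2.78 km north → (19.81, -2.78).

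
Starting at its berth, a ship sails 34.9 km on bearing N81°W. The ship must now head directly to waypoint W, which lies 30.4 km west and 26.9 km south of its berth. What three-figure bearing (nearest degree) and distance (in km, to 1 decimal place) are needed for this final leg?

Leg 1 (N81°W, 34.9 km): east 34.9 sin 279° = -34.47, north 34.9 cos 279° = 5.46
Current position: (-34.47, 5.46). Target: (-30.4, -26.9). Remaining: Δeast = 4.07, Δnorth = -32.36.
Bearing = atan2(4.07, -32.36) mod 360° = 172.83°; distance = √((4.07)² + (-32.36)²) = 32.615 km.

173°, 32.6 km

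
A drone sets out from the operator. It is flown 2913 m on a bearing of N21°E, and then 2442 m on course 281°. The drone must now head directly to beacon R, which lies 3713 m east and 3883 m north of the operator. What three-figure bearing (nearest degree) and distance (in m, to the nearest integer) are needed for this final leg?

Leg 1 (N21°E, 2913 m): east 2913 sin 21° = 1043.93, north 2913 cos 21° = 2719.52
Leg 2 (281°, 2442 m): east 2442 sin 281° = -2397.13, north 2442 cos 281° = 465.96
Current position: (-1353.21, 3185.48). Target: (3713, 3883). Remaining: Δeast = 5066.21, Δnorth = 697.52.
Bearing = atan2(5066.21, 697.52) mod 360° = 82.16°; distance = √((5066.21)² + (697.52)²) = 5114.001 m.

082°, 5114 m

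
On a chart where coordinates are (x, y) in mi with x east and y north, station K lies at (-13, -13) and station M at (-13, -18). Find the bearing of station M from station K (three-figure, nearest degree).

Δeast = -13 − -13 = 0.00; Δnorth = -18 − -13 = -5.00.
Bearing = atan2(Δeast, Δnorth) mod 360° = 180.00° ≈ 180°.

180°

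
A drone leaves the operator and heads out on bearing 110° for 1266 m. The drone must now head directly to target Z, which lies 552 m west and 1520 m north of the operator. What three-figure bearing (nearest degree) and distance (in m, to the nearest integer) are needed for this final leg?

318°, 2617 m

Leg 1 (110°, 1266 m): east 1266 sin 110° = 1189.65, north 1266 cos 110° = -433.00
Current position: (1189.65, -433.00). Target: (-552, 1520). Remaining: Δeast = -1741.65, Δnorth = 1953.00.
Bearing = atan2(-1741.65, 1953.00) mod 360° = 318.27°; distance = √((-1741.65)² + (1953.00)²) = 2616.782 m.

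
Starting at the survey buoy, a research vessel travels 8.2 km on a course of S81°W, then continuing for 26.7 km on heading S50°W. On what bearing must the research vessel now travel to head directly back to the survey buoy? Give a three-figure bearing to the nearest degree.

057°

Leg 1 (S81°W, 8.2 km): east 8.2 sin 261° = -8.10, north 8.2 cos 261° = -1.28
Leg 2 (S50°W, 26.7 km): east 26.7 sin 230° = -20.45, north 26.7 cos 230° = -17.16
Net displacement: -28.55 east, -18.45 north. Direction back to start is (28.55, 18.45): bearing = atan2(28.55, 18.45) mod 360° = 57.14° ≈ 057°.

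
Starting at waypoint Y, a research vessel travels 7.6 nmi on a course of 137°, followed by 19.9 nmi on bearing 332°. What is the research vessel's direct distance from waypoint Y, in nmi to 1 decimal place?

12.7 nmi

Leg 1 (137°, 7.6 nmi): east 7.6 sin 137° = 5.18, north 7.6 cos 137° = -5.56
Leg 2 (332°, 19.9 nmi): east 19.9 sin 332° = -9.34, north 19.9 cos 332° = 17.57
Net: -4.16 east, 12.01 north. Distance = √((-4.16)² + (12.01)²) = 12.712 nmi.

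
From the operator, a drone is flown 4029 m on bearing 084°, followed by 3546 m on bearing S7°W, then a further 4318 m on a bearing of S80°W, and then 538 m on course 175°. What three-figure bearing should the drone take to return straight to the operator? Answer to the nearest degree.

Leg 1 (084°, 4029 m): east 4029 sin 84° = 4006.93, north 4029 cos 84° = 421.15
Leg 2 (S7°W, 3546 m): east 3546 sin 187° = -432.15, north 3546 cos 187° = -3519.57
Leg 3 (S80°W, 4318 m): east 4318 sin 260° = -4252.40, north 4318 cos 260° = -749.81
Leg 4 (175°, 538 m): east 538 sin 175° = 46.89, north 538 cos 175° = -535.95
Net displacement: -630.73 east, -4384.19 north. Direction back to start is (630.73, 4384.19): bearing = atan2(630.73, 4384.19) mod 360° = 8.19° ≈ 008°.

008°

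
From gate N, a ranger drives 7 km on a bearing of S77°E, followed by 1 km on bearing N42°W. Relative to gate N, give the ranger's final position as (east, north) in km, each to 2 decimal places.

(6.15, -0.83)

Leg 1 (S77°E, 7 km): east 7 sin 103° = 6.82, north 7 cos 103° = -1.57
Leg 2 (N42°W, 1 km): east 1 sin 318° = -0.67, north 1 cos 318° = 0.74
Summing: 6.15 km east, -0.83 km north → (6.15, -0.83).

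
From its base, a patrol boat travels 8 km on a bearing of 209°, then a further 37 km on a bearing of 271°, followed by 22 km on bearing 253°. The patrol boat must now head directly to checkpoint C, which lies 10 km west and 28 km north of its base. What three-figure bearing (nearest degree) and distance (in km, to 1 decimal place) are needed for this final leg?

Leg 1 (209°, 8 km): east 8 sin 209° = -3.88, north 8 cos 209° = -7.00
Leg 2 (271°, 37 km): east 37 sin 271° = -36.99, north 37 cos 271° = 0.65
Leg 3 (253°, 22 km): east 22 sin 253° = -21.04, north 22 cos 253° = -6.43
Current position: (-61.91, -12.78). Target: (-10, 28). Remaining: Δeast = 51.91, Δnorth = 40.78.
Bearing = atan2(51.91, 40.78) mod 360° = 51.85°; distance = √((51.91)² + (40.78)²) = 66.016 km.

052°, 66.0 km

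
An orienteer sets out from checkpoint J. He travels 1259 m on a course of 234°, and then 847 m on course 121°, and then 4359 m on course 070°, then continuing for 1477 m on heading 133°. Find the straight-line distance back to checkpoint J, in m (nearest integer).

Leg 1 (234°, 1259 m): east 1259 sin 234° = -1018.55, north 1259 cos 234° = -740.02
Leg 2 (121°, 847 m): east 847 sin 121° = 726.02, north 847 cos 121° = -436.24
Leg 3 (070°, 4359 m): east 4359 sin 70° = 4096.12, north 4359 cos 70° = 1490.87
Leg 4 (133°, 1477 m): east 1477 sin 133° = 1080.21, north 1477 cos 133° = -1007.31
Net: 4883.80 east, -692.70 north. Distance = √((4883.80)² + (-692.70)²) = 4932.679 m.

4933 m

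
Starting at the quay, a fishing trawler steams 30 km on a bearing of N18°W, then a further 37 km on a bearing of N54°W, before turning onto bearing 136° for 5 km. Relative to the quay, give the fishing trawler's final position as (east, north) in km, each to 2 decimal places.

(-35.73, 46.68)

Leg 1 (N18°W, 30 km): east 30 sin 342° = -9.27, north 30 cos 342° = 28.53
Leg 2 (N54°W, 37 km): east 37 sin 306° = -29.93, north 37 cos 306° = 21.75
Leg 3 (136°, 5 km): east 5 sin 136° = 3.47, north 5 cos 136° = -3.60
Summing: -35.73 km east, 46.68 km north → (-35.73, 46.68).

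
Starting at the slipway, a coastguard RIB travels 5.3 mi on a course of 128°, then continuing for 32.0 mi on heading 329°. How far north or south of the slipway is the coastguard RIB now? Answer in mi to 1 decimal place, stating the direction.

24.2 mi north

Leg 1 (128°, 5.3 mi): east 5.3 sin 128° = 4.18, north 5.3 cos 128° = -3.26
Leg 2 (329°, 32.0 mi): east 32.0 sin 329° = -16.48, north 32.0 cos 329° = 27.43
Net north component: 24.17 mi.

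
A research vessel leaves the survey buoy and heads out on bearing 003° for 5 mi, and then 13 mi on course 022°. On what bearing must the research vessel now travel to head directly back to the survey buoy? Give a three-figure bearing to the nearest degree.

Leg 1 (003°, 5 mi): east 5 sin 3° = 0.26, north 5 cos 3° = 4.99
Leg 2 (022°, 13 mi): east 13 sin 22° = 4.87, north 13 cos 22° = 12.05
Net displacement: 5.13 east, 17.05 north. Direction back to start is (-5.13, -17.05): bearing = atan2(-5.13, -17.05) mod 360° = 196.75° ≈ 197°.

197°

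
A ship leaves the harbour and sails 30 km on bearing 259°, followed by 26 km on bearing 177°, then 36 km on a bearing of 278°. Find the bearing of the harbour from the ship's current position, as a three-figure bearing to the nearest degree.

Leg 1 (259°, 30 km): east 30 sin 259° = -29.45, north 30 cos 259° = -5.72
Leg 2 (177°, 26 km): east 26 sin 177° = 1.36, north 26 cos 177° = -25.96
Leg 3 (278°, 36 km): east 36 sin 278° = -35.65, north 36 cos 278° = 5.01
Net displacement: -63.74 east, -26.68 north. Direction back to start is (63.74, 26.68): bearing = atan2(63.74, 26.68) mod 360° = 67.29° ≈ 067°.

067°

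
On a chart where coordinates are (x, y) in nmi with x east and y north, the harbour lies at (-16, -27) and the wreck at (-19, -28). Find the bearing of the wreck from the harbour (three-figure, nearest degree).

252°

Δeast = -19 − -16 = -3.00; Δnorth = -28 − -27 = -1.00.
Bearing = atan2(Δeast, Δnorth) mod 360° = 251.57° ≈ 252°.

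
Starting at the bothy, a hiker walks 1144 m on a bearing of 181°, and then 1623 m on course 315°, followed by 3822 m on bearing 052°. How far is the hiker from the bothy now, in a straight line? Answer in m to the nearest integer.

2993 m

Leg 1 (181°, 1144 m): east 1144 sin 181° = -19.97, north 1144 cos 181° = -1143.83
Leg 2 (315°, 1623 m): east 1623 sin 315° = -1147.63, north 1623 cos 315° = 1147.63
Leg 3 (052°, 3822 m): east 3822 sin 52° = 3011.78, north 3822 cos 52° = 2353.06
Net: 1844.18 east, 2356.87 north. Distance = √((1844.18)² + (2356.87)²) = 2992.626 m.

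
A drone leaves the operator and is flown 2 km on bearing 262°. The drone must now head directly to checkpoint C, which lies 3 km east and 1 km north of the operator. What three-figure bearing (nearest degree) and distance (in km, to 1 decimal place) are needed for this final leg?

Leg 1 (262°, 2 km): east 2 sin 262° = -1.98, north 2 cos 262° = -0.28
Current position: (-1.98, -0.28). Target: (3, 1). Remaining: Δeast = 4.98, Δnorth = 1.28.
Bearing = atan2(4.98, 1.28) mod 360° = 75.60°; distance = √((4.98)² + (1.28)²) = 5.142 km.

076°, 5.1 km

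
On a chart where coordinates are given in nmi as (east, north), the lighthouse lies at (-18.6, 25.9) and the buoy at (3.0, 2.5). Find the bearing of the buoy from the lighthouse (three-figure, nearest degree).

Δeast = 3.0 − -18.6 = 21.60; Δnorth = 2.5 − 25.9 = -23.40.
Bearing = atan2(Δeast, Δnorth) mod 360° = 137.29° ≈ 137°.

137°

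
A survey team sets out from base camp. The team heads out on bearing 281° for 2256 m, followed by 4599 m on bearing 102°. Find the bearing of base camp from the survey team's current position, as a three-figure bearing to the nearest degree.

283°

Leg 1 (281°, 2256 m): east 2256 sin 281° = -2214.55, north 2256 cos 281° = 430.47
Leg 2 (102°, 4599 m): east 4599 sin 102° = 4498.50, north 4599 cos 102° = -956.19
Net displacement: 2283.95 east, -525.72 north. Direction back to start is (-2283.95, 525.72): bearing = atan2(-2283.95, 525.72) mod 360° = 282.96° ≈ 283°.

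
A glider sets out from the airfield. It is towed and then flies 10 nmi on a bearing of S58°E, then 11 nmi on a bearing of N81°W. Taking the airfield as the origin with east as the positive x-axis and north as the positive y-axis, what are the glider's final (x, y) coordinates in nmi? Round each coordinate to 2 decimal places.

(-2.38, -3.58)

Leg 1 (S58°E, 10 nmi): east 10 sin 122° = 8.48, north 10 cos 122° = -5.30
Leg 2 (N81°W, 11 nmi): east 11 sin 279° = -10.86, north 11 cos 279° = 1.72
Summing: -2.38 nmi east, -3.58 nmi north → (-2.38, -3.58).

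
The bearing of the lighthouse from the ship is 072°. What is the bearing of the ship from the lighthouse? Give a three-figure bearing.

252°

Back-bearing = 072° + 180° = 252°.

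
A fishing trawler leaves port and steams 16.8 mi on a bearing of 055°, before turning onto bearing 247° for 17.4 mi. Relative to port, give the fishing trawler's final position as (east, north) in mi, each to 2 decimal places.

Leg 1 (055°, 16.8 mi): east 16.8 sin 55° = 13.76, north 16.8 cos 55° = 9.64
Leg 2 (247°, 17.4 mi): east 17.4 sin 247° = -16.02, north 17.4 cos 247° = -6.80
Summing: -2.26 mi east, 2.84 mi north → (-2.26, 2.84).

(-2.26, 2.84)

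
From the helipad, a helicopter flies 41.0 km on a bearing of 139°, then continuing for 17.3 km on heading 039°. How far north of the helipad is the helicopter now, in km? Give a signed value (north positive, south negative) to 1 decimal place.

-17.5 km

Leg 1 (139°, 41.0 km): east 41.0 sin 139° = 26.90, north 41.0 cos 139° = -30.94
Leg 2 (039°, 17.3 km): east 17.3 sin 39° = 10.89, north 17.3 cos 39° = 13.44
Net north component: -17.50 km.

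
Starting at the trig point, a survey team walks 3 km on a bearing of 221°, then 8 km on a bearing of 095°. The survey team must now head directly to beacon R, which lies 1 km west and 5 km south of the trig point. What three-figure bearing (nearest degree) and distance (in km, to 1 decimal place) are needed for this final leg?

Leg 1 (221°, 3 km): east 3 sin 221° = -1.97, north 3 cos 221° = -2.26
Leg 2 (095°, 8 km): east 8 sin 95° = 7.97, north 8 cos 95° = -0.70
Current position: (6.00, -2.96). Target: (-1, -5). Remaining: Δeast = -7.00, Δnorth = -2.04.
Bearing = atan2(-7.00, -2.04) mod 360° = 253.77°; distance = √((-7.00)² + (-2.04)²) = 7.292 km.

254°, 7.3 km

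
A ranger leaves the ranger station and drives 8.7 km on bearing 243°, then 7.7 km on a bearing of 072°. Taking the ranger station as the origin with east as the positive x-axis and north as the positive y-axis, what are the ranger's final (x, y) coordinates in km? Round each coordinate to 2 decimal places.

(-0.43, -1.57)

Leg 1 (243°, 8.7 km): east 8.7 sin 243° = -7.75, north 8.7 cos 243° = -3.95
Leg 2 (072°, 7.7 km): east 7.7 sin 72° = 7.32, north 7.7 cos 72° = 2.38
Summing: -0.43 km east, -1.57 km north → (-0.43, -1.57).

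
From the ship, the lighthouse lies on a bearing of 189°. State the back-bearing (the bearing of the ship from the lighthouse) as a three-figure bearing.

009°

Back-bearing = 189° − 180° = 009°.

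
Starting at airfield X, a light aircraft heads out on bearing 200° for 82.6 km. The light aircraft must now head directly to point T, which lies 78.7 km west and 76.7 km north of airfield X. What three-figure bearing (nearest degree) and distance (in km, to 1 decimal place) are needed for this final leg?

342°, 162.4 km

Leg 1 (200°, 82.6 km): east 82.6 sin 200° = -28.25, north 82.6 cos 200° = -77.62
Current position: (-28.25, -77.62). Target: (-78.7, 76.7). Remaining: Δeast = -50.45, Δnorth = 154.32.
Bearing = atan2(-50.45, 154.32) mod 360° = 341.90°; distance = √((-50.45)² + (154.32)²) = 162.356 km.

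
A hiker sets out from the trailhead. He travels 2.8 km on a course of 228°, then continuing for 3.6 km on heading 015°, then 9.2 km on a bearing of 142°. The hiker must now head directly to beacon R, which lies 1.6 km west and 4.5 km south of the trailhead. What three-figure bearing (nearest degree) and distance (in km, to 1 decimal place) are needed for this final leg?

Leg 1 (228°, 2.8 km): east 2.8 sin 228° = -2.08, north 2.8 cos 228° = -1.87
Leg 2 (015°, 3.6 km): east 3.6 sin 15° = 0.93, north 3.6 cos 15° = 3.48
Leg 3 (142°, 9.2 km): east 9.2 sin 142° = 5.66, north 9.2 cos 142° = -7.25
Current position: (4.52, -5.65). Target: (-1.6, -4.5). Remaining: Δeast = -6.12, Δnorth = 1.15.
Bearing = atan2(-6.12, 1.15) mod 360° = 280.61°; distance = √((-6.12)² + (1.15)²) = 6.221 km.

281°, 6.2 km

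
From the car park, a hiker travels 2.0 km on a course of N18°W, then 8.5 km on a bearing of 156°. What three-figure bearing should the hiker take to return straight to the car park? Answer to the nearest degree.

Leg 1 (N18°W, 2.0 km): east 2.0 sin 342° = -0.62, north 2.0 cos 342° = 1.90
Leg 2 (156°, 8.5 km): east 8.5 sin 156° = 3.46, north 8.5 cos 156° = -7.77
Net displacement: 2.84 east, -5.86 north. Direction back to start is (-2.84, 5.86): bearing = atan2(-2.84, 5.86) mod 360° = 334.16° ≈ 334°.

334°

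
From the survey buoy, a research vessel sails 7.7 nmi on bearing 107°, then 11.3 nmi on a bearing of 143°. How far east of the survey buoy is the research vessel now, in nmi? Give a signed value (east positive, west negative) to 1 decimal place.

Leg 1 (107°, 7.7 nmi): east 7.7 sin 107° = 7.36, north 7.7 cos 107° = -2.25
Leg 2 (143°, 11.3 nmi): east 11.3 sin 143° = 6.80, north 11.3 cos 143° = -9.02
Net east component: 14.16 nmi.

14.2 nmi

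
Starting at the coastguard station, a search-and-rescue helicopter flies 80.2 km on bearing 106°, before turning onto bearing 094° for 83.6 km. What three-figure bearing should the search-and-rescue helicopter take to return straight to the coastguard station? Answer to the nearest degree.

280°

Leg 1 (106°, 80.2 km): east 80.2 sin 106° = 77.09, north 80.2 cos 106° = -22.11
Leg 2 (094°, 83.6 km): east 83.6 sin 94° = 83.40, north 83.6 cos 94° = -5.83
Net displacement: 160.49 east, -27.94 north. Direction back to start is (-160.49, 27.94): bearing = atan2(-160.49, 27.94) mod 360° = 279.88° ≈ 280°.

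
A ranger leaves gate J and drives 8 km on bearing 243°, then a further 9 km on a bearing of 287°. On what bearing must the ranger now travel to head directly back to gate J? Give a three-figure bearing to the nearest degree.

Leg 1 (243°, 8 km): east 8 sin 243° = -7.13, north 8 cos 243° = -3.63
Leg 2 (287°, 9 km): east 9 sin 287° = -8.61, north 9 cos 287° = 2.63
Net displacement: -15.73 east, -1.00 north. Direction back to start is (15.73, 1.00): bearing = atan2(15.73, 1.00) mod 360° = 86.36° ≈ 086°.

086°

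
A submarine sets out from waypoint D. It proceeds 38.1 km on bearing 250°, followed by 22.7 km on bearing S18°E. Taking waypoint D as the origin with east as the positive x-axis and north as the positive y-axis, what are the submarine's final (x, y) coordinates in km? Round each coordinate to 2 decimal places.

(-28.79, -34.62)

Leg 1 (250°, 38.1 km): east 38.1 sin 250° = -35.80, north 38.1 cos 250° = -13.03
Leg 2 (S18°E, 22.7 km): east 22.7 sin 162° = 7.01, north 22.7 cos 162° = -21.59
Summing: -28.79 km east, -34.62 km north → (-28.79, -34.62).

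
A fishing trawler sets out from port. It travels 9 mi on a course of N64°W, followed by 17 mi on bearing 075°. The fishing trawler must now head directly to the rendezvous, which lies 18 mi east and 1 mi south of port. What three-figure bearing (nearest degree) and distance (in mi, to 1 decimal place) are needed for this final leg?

134°, 13.4 mi

Leg 1 (N64°W, 9 mi): east 9 sin 296° = -8.09, north 9 cos 296° = 3.95
Leg 2 (075°, 17 mi): east 17 sin 75° = 16.42, north 17 cos 75° = 4.40
Current position: (8.33, 8.35). Target: (18, -1). Remaining: Δeast = 9.67, Δnorth = -9.35.
Bearing = atan2(9.67, -9.35) mod 360° = 134.03°; distance = √((9.67)² + (-9.35)²) = 13.447 mi.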